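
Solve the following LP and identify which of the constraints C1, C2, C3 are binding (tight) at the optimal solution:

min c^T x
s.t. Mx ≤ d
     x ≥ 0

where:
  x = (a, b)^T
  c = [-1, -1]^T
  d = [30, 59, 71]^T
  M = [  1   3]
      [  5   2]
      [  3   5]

At a = 9, b = 7, compute slack b - a·x for each constraint:
  C1: 30 − 30 = 0  (binding)
  C2: 59 − 59 = 0  (binding)
  C3: 71 − 62 = 9  (slack)

Optimal: a = 9, b = 7
Binding: C1, C2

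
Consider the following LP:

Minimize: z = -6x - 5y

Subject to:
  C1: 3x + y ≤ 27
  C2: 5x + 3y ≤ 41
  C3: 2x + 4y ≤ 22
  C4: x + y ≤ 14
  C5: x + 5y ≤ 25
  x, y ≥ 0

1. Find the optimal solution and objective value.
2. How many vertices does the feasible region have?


1. x = 7, y = 2, z = -52
2. 5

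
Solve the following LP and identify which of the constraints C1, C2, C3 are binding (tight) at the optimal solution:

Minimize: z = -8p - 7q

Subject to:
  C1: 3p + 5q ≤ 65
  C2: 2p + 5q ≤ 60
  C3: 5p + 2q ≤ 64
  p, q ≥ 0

At p = 10, q = 7, compute slack b - a·x for each constraint:
  C1: 65 − 65 = 0  (binding)
  C2: 60 − 55 = 5  (slack)
  C3: 64 − 64 = 0  (binding)

Optimal: p = 10, q = 7
Binding: C1, C3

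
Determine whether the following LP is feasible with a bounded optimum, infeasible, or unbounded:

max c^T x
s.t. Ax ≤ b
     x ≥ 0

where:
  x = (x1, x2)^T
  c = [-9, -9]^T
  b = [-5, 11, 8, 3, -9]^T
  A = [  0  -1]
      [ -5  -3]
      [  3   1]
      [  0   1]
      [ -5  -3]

Infeasible (no feasible solution exists)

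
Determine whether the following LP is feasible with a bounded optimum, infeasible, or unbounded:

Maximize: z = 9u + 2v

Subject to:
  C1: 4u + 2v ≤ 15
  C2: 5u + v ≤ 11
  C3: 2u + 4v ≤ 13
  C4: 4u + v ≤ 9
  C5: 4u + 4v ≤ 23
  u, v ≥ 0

Feasible with a bounded optimal solution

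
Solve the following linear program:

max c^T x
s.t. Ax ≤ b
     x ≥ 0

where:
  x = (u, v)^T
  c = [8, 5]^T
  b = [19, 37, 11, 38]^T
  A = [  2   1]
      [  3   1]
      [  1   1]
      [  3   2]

Evaluate the objective at each vertex of the feasible region:
  z(0, 0) = 0
  z(9.5, 0) = 76
  z(8, 3) = 79  ←
  z(0, 11) = 55
The maximum is at u = 8, v = 3.

u = 8, v = 3, z = 79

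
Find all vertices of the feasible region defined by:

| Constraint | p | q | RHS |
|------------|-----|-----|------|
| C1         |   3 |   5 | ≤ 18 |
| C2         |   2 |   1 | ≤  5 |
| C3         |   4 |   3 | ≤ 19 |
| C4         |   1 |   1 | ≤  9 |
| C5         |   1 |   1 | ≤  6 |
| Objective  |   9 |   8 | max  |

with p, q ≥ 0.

(0, 0), (2.5, 0), (1, 3), (0, 3.6)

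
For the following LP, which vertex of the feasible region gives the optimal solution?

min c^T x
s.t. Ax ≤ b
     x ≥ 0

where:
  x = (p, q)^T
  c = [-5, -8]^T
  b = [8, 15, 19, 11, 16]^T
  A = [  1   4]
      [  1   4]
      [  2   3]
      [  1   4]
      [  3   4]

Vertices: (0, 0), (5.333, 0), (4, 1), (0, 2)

Evaluate the objective at each vertex of the feasible region:
  z(0, 0) = 0
  z(5.333, 0) = -26.67
  z(4, 1) = -28  ←
  z(0, 2) = -16
The minimum is at p = 4, q = 1.

(4, 1)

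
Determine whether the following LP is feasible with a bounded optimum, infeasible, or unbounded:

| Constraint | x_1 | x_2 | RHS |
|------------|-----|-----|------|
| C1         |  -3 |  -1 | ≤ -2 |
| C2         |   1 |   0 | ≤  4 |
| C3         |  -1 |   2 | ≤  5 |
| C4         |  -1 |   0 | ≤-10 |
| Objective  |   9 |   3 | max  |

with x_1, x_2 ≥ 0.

Infeasible (no feasible solution exists)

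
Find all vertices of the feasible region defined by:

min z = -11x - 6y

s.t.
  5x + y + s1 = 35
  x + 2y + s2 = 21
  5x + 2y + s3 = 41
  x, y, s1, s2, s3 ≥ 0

(0, 0), (7, 0), (5.8, 6), (5, 8), (0, 10.5)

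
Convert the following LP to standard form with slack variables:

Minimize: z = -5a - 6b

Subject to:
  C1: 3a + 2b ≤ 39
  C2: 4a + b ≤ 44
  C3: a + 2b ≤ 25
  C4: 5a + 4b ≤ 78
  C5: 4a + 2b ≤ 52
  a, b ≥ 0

min z = -5a - 6b

s.t.
  3a + 2b + s1 = 39
  4a + b + s2 = 44
  a + 2b + s3 = 25
  5a + 4b + s4 = 78
  4a + 2b + s5 = 52
  a, b, s1, s2, s3, s4, s5 ≥ 0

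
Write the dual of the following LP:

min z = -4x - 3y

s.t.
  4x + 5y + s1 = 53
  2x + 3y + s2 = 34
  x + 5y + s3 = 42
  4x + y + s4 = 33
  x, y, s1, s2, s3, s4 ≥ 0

Primal min cᵀx s.t. Ax ≤ b, x ≥ 0  →  Dual max −bᵀy s.t. Aᵀy ≥ −c, y ≥ 0.

Maximize: z = -53y1 - 34y2 - 42y3 - 33y4

Subject to:
  4y1 + 2y2 + y3 + 4y4 ≥ 4
  5y1 + 3y2 + 5y3 + y4 ≥ 3
  y1, y2, y3, y4 ≥ 0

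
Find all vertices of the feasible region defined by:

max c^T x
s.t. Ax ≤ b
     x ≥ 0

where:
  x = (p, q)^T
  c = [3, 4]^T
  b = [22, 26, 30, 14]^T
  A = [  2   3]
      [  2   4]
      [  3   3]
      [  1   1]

(0, 0), (10, 0), (8, 2), (5, 4), (0, 6.5)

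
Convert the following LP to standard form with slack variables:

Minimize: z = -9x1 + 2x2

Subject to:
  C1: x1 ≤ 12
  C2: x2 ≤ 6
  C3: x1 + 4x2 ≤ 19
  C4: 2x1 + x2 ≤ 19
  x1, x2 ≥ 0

min z = -9x1 + 2x2

s.t.
  x1 + s1 = 12
  x2 + s2 = 6
  x1 + 4x2 + s3 = 19
  2x1 + x2 + s4 = 19
  x1, x2, s1, s2, s3, s4 ≥ 0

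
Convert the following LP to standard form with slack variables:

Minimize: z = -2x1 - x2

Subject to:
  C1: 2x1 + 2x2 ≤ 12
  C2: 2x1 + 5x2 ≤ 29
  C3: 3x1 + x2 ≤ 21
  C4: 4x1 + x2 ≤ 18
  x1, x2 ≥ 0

min z = -2x1 - x2

s.t.
  2x1 + 2x2 + s1 = 12
  2x1 + 5x2 + s2 = 29
  3x1 + x2 + s3 = 21
  4x1 + x2 + s4 = 18
  x1, x2, s1, s2, s3, s4 ≥ 0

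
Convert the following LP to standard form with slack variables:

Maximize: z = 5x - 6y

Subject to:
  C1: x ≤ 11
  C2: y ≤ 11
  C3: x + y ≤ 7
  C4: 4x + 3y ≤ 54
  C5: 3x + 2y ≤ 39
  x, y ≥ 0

max z = 5x - 6y

s.t.
  x + s1 = 11
  y + s2 = 11
  x + y + s3 = 7
  4x + 3y + s4 = 54
  3x + 2y + s5 = 39
  x, y, s1, s2, s3, s4, s5 ≥ 0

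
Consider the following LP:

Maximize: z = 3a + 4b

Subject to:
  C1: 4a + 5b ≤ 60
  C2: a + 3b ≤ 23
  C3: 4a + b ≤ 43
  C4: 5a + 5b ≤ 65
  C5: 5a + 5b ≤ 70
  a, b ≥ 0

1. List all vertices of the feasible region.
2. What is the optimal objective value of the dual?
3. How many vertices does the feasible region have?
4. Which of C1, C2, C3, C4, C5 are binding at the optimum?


1. (0, 0), (10.75, 0), (10, 3), (8, 5), (0, 7.667)
2. 44
3. 5
4. C2, C4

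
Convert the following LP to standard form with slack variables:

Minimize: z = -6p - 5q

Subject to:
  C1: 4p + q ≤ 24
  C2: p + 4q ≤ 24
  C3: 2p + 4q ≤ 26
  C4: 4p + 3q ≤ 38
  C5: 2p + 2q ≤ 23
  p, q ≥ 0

min z = -6p - 5q

s.t.
  4p + q + s1 = 24
  p + 4q + s2 = 24
  2p + 4q + s3 = 26
  4p + 3q + s4 = 38
  2p + 2q + s5 = 23
  p, q, s1, s2, s3, s4, s5 ≥ 0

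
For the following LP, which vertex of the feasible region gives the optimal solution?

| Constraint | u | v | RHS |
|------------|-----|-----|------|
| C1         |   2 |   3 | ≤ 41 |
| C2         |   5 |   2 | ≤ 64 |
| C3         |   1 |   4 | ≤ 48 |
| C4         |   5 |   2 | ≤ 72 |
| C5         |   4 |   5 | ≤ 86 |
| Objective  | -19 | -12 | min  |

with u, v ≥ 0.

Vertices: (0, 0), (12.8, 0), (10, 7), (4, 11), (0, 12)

Evaluate the objective at each vertex of the feasible region:
  z(0, 0) = 0
  z(12.8, 0) = -243.2
  z(10, 7) = -274  ←
  z(4, 11) = -208
  z(0, 12) = -144
The minimum is at u = 10, v = 7.

(10, 7)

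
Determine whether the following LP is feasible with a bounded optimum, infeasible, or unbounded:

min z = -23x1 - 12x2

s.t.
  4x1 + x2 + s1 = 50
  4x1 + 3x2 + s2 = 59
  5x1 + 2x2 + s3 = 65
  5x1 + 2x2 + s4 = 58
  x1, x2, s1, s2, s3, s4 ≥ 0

Feasible with a bounded optimal solution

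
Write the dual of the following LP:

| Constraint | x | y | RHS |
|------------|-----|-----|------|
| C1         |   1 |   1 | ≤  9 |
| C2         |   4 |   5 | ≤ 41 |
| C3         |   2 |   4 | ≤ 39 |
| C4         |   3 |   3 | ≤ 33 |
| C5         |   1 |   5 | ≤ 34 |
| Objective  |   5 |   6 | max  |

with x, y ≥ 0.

Primal max cᵀx s.t. Ax ≤ b, x ≥ 0  →  Dual min bᵀy s.t. Aᵀy ≥ c, y ≥ 0.

Minimize: z = 9y1 + 41y2 + 39y3 + 33y4 + 34y5

Subject to:
  y1 + 4y2 + 2y3 + 3y4 + y5 ≥ 5
  y1 + 5y2 + 4y3 + 3y4 + 5y5 ≥ 6
  y1, y2, y3, y4, y5 ≥ 0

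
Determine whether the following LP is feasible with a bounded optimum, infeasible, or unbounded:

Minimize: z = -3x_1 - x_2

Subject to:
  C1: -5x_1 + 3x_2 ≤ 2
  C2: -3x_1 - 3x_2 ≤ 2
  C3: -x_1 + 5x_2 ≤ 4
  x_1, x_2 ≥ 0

Unbounded (objective can decrease without bound)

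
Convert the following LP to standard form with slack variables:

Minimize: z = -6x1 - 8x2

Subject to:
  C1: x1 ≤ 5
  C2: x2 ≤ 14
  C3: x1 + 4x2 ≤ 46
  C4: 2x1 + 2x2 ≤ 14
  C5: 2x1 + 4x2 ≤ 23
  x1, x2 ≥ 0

min z = -6x1 - 8x2

s.t.
  x1 + s1 = 5
  x2 + s2 = 14
  x1 + 4x2 + s3 = 46
  2x1 + 2x2 + s4 = 14
  2x1 + 4x2 + s5 = 23
  x1, x2, s1, s2, s3, s4, s5 ≥ 0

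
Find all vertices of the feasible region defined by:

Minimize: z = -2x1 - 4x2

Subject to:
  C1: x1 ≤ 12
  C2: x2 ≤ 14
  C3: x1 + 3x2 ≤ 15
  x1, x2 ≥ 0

(0, 0), (12, 0), (12, 1), (0, 5)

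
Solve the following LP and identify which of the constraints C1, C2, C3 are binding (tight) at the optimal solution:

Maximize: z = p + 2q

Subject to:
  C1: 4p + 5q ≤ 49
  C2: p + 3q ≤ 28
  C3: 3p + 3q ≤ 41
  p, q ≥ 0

At p = 1, q = 9, compute slack b - a·x for each constraint:
  C1: 49 − 49 = 0  (binding)
  C2: 28 − 28 = 0  (binding)
  C3: 41 − 30 = 11  (slack)

Optimal: p = 1, q = 9
Binding: C1, C2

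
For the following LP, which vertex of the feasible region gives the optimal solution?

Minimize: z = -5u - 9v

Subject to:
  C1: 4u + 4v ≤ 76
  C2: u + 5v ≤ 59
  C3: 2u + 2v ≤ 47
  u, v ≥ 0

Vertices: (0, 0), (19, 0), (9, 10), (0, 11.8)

Evaluate the objective at each vertex of the feasible region:
  z(0, 0) = 0
  z(19, 0) = -95
  z(9, 10) = -135  ←
  z(0, 11.8) = -106.2
The minimum is at u = 9, v = 10.

(9, 10)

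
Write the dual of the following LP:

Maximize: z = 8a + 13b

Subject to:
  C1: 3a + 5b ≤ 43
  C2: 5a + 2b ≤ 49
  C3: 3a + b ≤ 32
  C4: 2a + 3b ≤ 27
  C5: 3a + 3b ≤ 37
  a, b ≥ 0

Primal max cᵀx s.t. Ax ≤ b, x ≥ 0  →  Dual min bᵀy s.t. Aᵀy ≥ c, y ≥ 0.

Minimize: z = 43y1 + 49y2 + 32y3 + 27y4 + 37y5

Subject to:
  3y1 + 5y2 + 3y3 + 2y4 + 3y5 ≥ 8
  5y1 + 2y2 + y3 + 3y4 + 3y5 ≥ 13
  y1, y2, y3, y4, y5 ≥ 0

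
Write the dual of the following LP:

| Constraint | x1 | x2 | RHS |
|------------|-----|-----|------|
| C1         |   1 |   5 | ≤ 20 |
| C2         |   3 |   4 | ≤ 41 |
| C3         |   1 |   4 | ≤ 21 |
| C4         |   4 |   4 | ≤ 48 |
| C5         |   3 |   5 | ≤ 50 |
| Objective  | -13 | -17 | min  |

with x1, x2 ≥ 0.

Primal min cᵀx s.t. Ax ≤ b, x ≥ 0  →  Dual max −bᵀy s.t. Aᵀy ≥ −c, y ≥ 0.

Maximize: z = -20y1 - 41y2 - 21y3 - 48y4 - 50y5

Subject to:
  y1 + 3y2 + y3 + 4y4 + 3y5 ≥ 13
  5y1 + 4y2 + 4y3 + 4y4 + 5y5 ≥ 17
  y1, y2, y3, y4, y5 ≥ 0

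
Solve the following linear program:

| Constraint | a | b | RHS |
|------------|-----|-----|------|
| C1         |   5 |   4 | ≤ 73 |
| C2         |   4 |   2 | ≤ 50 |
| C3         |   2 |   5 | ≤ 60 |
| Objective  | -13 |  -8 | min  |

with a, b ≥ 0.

Evaluate the objective at each vertex of the feasible region:
  z(0, 0) = 0
  z(12.5, 0) = -162.5
  z(9, 7) = -173  ←
  z(7.353, 9.059) = -168.1
  z(0, 12) = -96
The minimum is at a = 9, b = 7.

a = 9, b = 7, z = -173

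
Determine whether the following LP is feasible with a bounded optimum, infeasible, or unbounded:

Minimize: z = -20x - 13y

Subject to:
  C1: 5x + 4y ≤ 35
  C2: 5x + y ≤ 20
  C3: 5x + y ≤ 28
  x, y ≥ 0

Feasible with a bounded optimal solution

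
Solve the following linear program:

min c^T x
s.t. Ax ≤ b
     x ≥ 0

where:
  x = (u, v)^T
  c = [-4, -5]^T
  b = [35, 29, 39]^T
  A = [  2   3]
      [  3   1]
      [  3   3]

Evaluate the objective at each vertex of the feasible region:
  z(0, 0) = 0
  z(9.667, 0) = -38.67
  z(8, 5) = -57
  z(4, 9) = -61  ←
  z(0, 11.67) = -58.33
The minimum is at u = 4, v = 9.

u = 4, v = 9, z = -61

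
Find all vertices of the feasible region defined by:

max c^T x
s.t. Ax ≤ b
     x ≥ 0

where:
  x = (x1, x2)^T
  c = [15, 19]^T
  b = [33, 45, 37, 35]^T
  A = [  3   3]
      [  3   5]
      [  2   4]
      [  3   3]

(0, 0), (11, 0), (5, 6), (0, 9)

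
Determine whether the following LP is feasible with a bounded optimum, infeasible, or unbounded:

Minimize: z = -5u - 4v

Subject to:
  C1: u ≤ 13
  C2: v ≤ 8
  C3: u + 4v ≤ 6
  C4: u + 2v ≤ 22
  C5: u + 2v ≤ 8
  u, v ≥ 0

Feasible with a bounded optimal solution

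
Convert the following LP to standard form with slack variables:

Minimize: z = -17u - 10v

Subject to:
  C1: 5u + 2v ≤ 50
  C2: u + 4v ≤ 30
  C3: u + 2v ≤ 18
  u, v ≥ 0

min z = -17u - 10v

s.t.
  5u + 2v + s1 = 50
  u + 4v + s2 = 30
  u + 2v + s3 = 18
  u, v, s1, s2, s3 ≥ 0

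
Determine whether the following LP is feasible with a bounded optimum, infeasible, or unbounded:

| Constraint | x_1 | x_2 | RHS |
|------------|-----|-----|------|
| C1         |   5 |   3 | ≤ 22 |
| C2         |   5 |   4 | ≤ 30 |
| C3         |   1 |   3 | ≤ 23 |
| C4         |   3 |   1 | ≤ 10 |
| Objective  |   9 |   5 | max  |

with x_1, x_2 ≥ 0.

Feasible with a bounded optimal solution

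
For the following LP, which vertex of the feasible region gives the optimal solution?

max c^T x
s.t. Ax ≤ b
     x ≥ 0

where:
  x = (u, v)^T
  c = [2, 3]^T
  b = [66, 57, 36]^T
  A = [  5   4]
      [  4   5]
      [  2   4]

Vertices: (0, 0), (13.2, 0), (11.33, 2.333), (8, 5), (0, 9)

Evaluate the objective at each vertex of the feasible region:
  z(0, 0) = 0
  z(13.2, 0) = 26.4
  z(11.33, 2.333) = 29.67
  z(8, 5) = 31  ←
  z(0, 9) = 27
The maximum is at u = 8, v = 5.

(8, 5)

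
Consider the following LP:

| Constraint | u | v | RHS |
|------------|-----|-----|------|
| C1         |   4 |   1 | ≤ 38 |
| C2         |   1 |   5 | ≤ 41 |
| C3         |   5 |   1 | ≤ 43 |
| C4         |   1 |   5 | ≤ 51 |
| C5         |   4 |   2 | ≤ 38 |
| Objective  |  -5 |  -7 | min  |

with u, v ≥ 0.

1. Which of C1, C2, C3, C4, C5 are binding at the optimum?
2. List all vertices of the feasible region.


1. C2, C5
2. (0, 0), (8.6, 0), (8, 3), (6, 7), (0, 8.2)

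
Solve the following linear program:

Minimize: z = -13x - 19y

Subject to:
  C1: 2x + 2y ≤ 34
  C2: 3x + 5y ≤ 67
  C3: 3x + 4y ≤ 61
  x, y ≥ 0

Evaluate the objective at each vertex of the feasible region:
  z(0, 0) = 0
  z(17, 0) = -221
  z(9, 8) = -269  ←
  z(0, 13.4) = -254.6
The minimum is at x = 9, y = 8.

x = 9, y = 8, z = -269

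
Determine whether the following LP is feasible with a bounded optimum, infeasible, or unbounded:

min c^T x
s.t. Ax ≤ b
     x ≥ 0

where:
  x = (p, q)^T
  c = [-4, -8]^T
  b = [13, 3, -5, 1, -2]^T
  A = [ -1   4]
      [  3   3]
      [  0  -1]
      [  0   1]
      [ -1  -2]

Infeasible (no feasible solution exists)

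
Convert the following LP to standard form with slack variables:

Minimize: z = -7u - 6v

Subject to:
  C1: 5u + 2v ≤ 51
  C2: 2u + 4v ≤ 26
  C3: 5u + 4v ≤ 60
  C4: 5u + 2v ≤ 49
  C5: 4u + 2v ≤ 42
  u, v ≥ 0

min z = -7u - 6v

s.t.
  5u + 2v + s1 = 51
  2u + 4v + s2 = 26
  5u + 4v + s3 = 60
  5u + 2v + s4 = 49
  4u + 2v + s5 = 42
  u, v, s1, s2, s3, s4, s5 ≥ 0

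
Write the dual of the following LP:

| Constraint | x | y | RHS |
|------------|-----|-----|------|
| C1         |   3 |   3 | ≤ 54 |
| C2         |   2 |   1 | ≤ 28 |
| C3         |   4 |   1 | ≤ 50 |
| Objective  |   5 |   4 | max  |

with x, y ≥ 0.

Primal max cᵀx s.t. Ax ≤ b, x ≥ 0  →  Dual min bᵀy s.t. Aᵀy ≥ c, y ≥ 0.

Minimize: z = 54y1 + 28y2 + 50y3

Subject to:
  3y1 + 2y2 + 4y3 ≥ 5
  3y1 + y2 + y3 ≥ 4
  y1, y2, y3 ≥ 0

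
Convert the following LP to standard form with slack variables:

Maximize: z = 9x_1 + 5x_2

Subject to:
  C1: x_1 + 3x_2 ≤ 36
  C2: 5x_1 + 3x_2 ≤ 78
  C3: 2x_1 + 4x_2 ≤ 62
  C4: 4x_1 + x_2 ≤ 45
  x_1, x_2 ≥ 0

max z = 9x_1 + 5x_2

s.t.
  x_1 + 3x_2 + s1 = 36
  5x_1 + 3x_2 + s2 = 78
  2x_1 + 4x_2 + s3 = 62
  4x_1 + x_2 + s4 = 45
  x_1, x_2, s1, s2, s3, s4 ≥ 0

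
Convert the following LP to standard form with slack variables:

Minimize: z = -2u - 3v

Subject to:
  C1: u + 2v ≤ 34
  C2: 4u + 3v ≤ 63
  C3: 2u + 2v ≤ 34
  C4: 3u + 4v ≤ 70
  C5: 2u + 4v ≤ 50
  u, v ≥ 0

min z = -2u - 3v

s.t.
  u + 2v + s1 = 34
  4u + 3v + s2 = 63
  2u + 2v + s3 = 34
  3u + 4v + s4 = 70
  2u + 4v + s5 = 50
  u, v, s1, s2, s3, s4, s5 ≥ 0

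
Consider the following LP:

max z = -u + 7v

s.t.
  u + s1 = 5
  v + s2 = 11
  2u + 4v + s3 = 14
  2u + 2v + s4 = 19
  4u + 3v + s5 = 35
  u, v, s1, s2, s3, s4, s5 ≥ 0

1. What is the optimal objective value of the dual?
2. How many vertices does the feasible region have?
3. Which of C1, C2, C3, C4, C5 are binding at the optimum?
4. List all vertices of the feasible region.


1. 24.5
2. 4
3. C3
4. (0, 0), (5, 0), (5, 1), (0, 3.5)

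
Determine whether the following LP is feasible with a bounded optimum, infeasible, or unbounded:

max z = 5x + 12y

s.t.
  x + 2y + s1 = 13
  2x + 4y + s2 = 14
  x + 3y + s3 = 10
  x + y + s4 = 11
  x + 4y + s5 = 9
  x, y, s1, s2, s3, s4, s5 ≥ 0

Feasible with a bounded optimal solution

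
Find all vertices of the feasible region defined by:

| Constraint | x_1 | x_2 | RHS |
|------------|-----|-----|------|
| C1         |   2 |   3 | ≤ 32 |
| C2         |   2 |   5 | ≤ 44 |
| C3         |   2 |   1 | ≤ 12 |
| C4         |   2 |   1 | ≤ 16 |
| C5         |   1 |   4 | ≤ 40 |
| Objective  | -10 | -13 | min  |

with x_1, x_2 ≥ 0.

(0, 0), (6, 0), (2, 8), (0, 8.8)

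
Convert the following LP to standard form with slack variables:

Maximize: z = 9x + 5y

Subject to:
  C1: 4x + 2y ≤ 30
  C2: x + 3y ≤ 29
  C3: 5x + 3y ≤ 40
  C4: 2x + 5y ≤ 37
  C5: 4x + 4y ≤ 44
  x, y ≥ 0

max z = 9x + 5y

s.t.
  4x + 2y + s1 = 30
  x + 3y + s2 = 29
  5x + 3y + s3 = 40
  2x + 5y + s4 = 37
  4x + 4y + s5 = 44
  x, y, s1, s2, s3, s4, s5 ≥ 0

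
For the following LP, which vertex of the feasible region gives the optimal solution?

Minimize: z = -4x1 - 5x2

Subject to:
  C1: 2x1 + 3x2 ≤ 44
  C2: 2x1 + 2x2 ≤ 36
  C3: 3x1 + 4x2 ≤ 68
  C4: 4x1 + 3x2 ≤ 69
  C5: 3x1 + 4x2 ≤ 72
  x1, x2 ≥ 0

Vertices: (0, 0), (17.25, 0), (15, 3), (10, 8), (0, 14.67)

Evaluate the objective at each vertex of the feasible region:
  z(0, 0) = 0
  z(17.25, 0) = -69
  z(15, 3) = -75
  z(10, 8) = -80  ←
  z(0, 14.67) = -73.33
The minimum is at x1 = 10, x2 = 8.

(10, 8)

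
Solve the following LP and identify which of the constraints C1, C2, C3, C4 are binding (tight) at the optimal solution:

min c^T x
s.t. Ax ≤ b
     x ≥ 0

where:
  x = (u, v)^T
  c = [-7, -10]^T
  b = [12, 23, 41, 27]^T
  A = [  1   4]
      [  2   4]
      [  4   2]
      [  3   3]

At u = 8, v = 1, compute slack b - a·x for each constraint:
  C1: 12 − 12 = 0  (binding)
  C2: 23 − 20 = 3  (slack)
  C3: 41 − 34 = 7  (slack)
  C4: 27 − 27 = 0  (binding)

Optimal: u = 8, v = 1
Binding: C1, C4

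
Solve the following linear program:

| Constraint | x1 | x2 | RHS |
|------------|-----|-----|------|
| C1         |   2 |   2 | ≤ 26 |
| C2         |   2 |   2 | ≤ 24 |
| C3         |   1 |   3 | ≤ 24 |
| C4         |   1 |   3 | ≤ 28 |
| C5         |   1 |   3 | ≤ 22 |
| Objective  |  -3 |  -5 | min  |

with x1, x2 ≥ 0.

Evaluate the objective at each vertex of the feasible region:
  z(0, 0) = 0
  z(12, 0) = -36
  z(7, 5) = -46  ←
  z(0, 7.333) = -36.67
The minimum is at x1 = 7, x2 = 5.

x1 = 7, x2 = 5, z = -46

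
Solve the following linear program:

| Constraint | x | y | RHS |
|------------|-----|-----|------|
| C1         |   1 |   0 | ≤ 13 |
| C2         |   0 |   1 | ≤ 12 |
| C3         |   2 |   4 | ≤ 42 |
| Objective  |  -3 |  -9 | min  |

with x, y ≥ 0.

Evaluate the objective at each vertex of the feasible region:
  z(0, 0) = 0
  z(13, 0) = -39
  z(13, 4) = -75
  z(0, 10.5) = -94.5  ←
The minimum is at x = 0, y = 10.5.

x = 0, y = 10.5, z = -94.5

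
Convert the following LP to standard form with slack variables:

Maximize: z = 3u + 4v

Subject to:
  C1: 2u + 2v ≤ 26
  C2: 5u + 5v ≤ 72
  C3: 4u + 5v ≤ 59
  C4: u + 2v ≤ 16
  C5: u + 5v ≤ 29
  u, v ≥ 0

max z = 3u + 4v

s.t.
  2u + 2v + s1 = 26
  5u + 5v + s2 = 72
  4u + 5v + s3 = 59
  u + 2v + s4 = 16
  u + 5v + s5 = 29
  u, v, s1, s2, s3, s4, s5 ≥ 0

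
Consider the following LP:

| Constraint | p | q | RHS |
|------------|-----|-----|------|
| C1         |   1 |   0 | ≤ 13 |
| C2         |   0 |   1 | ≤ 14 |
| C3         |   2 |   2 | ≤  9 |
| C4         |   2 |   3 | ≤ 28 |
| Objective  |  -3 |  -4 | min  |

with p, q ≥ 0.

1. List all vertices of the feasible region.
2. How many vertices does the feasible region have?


1. (0, 0), (4.5, 0), (0, 4.5)
2. 3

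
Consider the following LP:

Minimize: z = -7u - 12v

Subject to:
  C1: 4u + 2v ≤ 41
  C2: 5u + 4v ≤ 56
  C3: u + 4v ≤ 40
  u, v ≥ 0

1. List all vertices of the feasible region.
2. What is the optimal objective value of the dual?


1. (0, 0), (10.25, 0), (8.667, 3.167), (4, 9), (0, 10)
2. -136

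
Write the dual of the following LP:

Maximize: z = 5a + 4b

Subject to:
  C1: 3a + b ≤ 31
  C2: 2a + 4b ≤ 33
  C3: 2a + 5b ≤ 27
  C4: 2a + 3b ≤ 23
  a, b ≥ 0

Primal max cᵀx s.t. Ax ≤ b, x ≥ 0  →  Dual min bᵀy s.t. Aᵀy ≥ c, y ≥ 0.

Minimize: z = 31y1 + 33y2 + 27y3 + 23y4

Subject to:
  3y1 + 2y2 + 2y3 + 2y4 ≥ 5
  y1 + 4y2 + 5y3 + 3y4 ≥ 4
  y1, y2, y3, y4 ≥ 0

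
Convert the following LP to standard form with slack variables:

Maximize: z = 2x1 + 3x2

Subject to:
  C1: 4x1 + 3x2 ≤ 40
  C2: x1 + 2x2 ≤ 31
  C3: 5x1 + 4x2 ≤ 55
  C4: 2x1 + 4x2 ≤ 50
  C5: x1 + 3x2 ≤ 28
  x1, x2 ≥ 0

max z = 2x1 + 3x2

s.t.
  4x1 + 3x2 + s1 = 40
  x1 + 2x2 + s2 = 31
  5x1 + 4x2 + s3 = 55
  2x1 + 4x2 + s4 = 50
  x1 + 3x2 + s5 = 28
  x1, x2, s1, s2, s3, s4, s5 ≥ 0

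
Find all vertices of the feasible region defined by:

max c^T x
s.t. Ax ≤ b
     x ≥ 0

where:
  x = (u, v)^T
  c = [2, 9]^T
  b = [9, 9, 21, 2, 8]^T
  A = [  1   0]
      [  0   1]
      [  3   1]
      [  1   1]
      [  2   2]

(0, 0), (2, 0), (0, 2)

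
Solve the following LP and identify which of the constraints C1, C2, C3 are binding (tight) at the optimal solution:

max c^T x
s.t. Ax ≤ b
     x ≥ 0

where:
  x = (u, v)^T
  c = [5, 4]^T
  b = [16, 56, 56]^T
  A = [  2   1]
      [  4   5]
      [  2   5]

At u = 4, v = 8, compute slack b - a·x for each constraint:
  C1: 16 − 16 = 0  (binding)
  C2: 56 − 56 = 0  (binding)
  C3: 56 − 48 = 8  (slack)

Optimal: u = 4, v = 8
Binding: C1, C2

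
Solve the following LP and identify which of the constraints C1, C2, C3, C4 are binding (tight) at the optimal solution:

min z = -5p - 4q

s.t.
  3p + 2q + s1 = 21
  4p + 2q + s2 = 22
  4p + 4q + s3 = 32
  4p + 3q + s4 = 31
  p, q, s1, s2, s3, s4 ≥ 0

At p = 3, q = 5, compute slack b - a·x for each constraint:
  C1: 21 − 19 = 2  (slack)
  C2: 22 − 22 = 0  (binding)
  C3: 32 − 32 = 0  (binding)
  C4: 31 − 27 = 4  (slack)

Optimal: p = 3, q = 5
Binding: C2, C3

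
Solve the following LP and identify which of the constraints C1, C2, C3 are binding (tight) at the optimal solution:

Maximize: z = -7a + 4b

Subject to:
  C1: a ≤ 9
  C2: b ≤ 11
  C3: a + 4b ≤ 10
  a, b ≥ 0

At a = 0, b = 2.5, compute slack b - a·x for each constraint:
  C1: 9 − 0 = 9  (slack)
  C2: 11 − 2.5 = 8.5  (slack)
  C3: 10 − 10 = 0  (binding)

Optimal: a = 0, b = 2.5
Binding: C3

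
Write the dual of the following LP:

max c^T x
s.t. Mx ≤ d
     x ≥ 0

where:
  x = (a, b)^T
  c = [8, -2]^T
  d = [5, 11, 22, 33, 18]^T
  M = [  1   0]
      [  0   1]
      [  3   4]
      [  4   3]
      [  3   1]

Primal max cᵀx s.t. Ax ≤ b, x ≥ 0  →  Dual min bᵀy s.t. Aᵀy ≥ c, y ≥ 0.

Minimize: z = 5y1 + 11y2 + 22y3 + 33y4 + 18y5

Subject to:
  y1 + 3y3 + 4y4 + 3y5 ≥ 8
  y2 + 4y3 + 3y4 + y5 ≥ -2
  y1, y2, y3, y4, y5 ≥ 0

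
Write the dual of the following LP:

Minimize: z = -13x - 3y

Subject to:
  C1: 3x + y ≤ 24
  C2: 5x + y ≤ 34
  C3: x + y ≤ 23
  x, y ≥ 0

Primal min cᵀx s.t. Ax ≤ b, x ≥ 0  →  Dual max −bᵀy s.t. Aᵀy ≥ −c, y ≥ 0.

Maximize: z = -24y1 - 34y2 - 23y3

Subject to:
  3y1 + 5y2 + y3 ≥ 13
  y1 + y2 + y3 ≥ 3
  y1, y2, y3 ≥ 0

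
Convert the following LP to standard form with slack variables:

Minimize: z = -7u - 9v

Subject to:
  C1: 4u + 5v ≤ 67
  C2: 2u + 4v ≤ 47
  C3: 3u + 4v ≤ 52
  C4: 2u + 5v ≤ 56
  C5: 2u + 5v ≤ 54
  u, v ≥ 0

min z = -7u - 9v

s.t.
  4u + 5v + s1 = 67
  2u + 4v + s2 = 47
  3u + 4v + s3 = 52
  2u + 5v + s4 = 56
  2u + 5v + s5 = 54
  u, v, s1, s2, s3, s4, s5 ≥ 0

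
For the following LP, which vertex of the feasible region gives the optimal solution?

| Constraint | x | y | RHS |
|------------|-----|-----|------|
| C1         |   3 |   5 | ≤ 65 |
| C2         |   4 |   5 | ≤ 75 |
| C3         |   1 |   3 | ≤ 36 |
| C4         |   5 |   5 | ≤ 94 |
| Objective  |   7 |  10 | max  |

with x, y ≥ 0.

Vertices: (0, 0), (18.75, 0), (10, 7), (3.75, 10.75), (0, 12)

Evaluate the objective at each vertex of the feasible region:
  z(0, 0) = 0
  z(18.75, 0) = 131.2
  z(10, 7) = 140  ←
  z(3.75, 10.75) = 133.8
  z(0, 12) = 120
The maximum is at x = 10, y = 7.

(10, 7)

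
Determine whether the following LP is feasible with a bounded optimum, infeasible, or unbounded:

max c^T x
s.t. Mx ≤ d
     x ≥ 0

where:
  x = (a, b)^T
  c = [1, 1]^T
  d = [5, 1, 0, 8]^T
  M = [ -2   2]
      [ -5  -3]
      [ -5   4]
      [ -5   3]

Unbounded (objective can increase without bound)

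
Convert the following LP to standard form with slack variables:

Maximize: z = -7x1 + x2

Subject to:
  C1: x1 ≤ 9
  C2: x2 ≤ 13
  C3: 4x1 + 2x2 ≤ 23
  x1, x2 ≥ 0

max z = -7x1 + x2

s.t.
  x1 + s1 = 9
  x2 + s2 = 13
  4x1 + 2x2 + s3 = 23
  x1, x2, s1, s2, s3 ≥ 0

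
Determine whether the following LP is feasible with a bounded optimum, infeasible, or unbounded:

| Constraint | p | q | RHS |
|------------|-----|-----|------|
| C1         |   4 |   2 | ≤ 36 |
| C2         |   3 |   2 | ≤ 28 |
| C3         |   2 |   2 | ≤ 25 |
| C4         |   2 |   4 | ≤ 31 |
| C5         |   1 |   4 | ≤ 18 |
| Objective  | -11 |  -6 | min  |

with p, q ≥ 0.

Feasible with a bounded optimal solution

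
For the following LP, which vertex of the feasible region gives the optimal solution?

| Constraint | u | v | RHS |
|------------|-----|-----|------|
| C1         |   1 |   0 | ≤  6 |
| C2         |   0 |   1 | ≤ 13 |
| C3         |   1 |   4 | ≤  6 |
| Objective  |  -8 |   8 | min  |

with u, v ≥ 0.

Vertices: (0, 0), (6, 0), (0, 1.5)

Evaluate the objective at each vertex of the feasible region:
  z(0, 0) = 0
  z(6, 0) = -48  ←
  z(0, 1.5) = 12
The minimum is at u = 6, v = 0.

(6, 0)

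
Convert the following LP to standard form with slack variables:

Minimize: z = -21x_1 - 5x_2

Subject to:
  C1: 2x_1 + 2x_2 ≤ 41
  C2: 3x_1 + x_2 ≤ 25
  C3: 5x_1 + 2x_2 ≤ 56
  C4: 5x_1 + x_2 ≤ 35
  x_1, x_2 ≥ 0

min z = -21x_1 - 5x_2

s.t.
  2x_1 + 2x_2 + s1 = 41
  3x_1 + x_2 + s2 = 25
  5x_1 + 2x_2 + s3 = 56
  5x_1 + x_2 + s4 = 35
  x_1, x_2, s1, s2, s3, s4 ≥ 0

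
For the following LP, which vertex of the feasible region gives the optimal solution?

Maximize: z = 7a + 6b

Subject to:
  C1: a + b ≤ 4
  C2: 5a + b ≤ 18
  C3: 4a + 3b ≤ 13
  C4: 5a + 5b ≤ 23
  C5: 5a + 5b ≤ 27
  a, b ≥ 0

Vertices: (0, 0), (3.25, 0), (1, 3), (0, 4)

Evaluate the objective at each vertex of the feasible region:
  z(0, 0) = 0
  z(3.25, 0) = 22.75
  z(1, 3) = 25  ←
  z(0, 4) = 24
The maximum is at a = 1, b = 3.

(1, 3)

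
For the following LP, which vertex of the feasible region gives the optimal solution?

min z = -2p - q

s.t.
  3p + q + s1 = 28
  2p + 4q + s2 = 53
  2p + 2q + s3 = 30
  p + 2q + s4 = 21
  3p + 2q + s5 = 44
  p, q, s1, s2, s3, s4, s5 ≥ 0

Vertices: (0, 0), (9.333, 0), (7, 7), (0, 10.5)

Evaluate the objective at each vertex of the feasible region:
  z(0, 0) = 0
  z(9.333, 0) = -18.67
  z(7, 7) = -21  ←
  z(0, 10.5) = -10.5
The minimum is at p = 7, q = 7.

(7, 7)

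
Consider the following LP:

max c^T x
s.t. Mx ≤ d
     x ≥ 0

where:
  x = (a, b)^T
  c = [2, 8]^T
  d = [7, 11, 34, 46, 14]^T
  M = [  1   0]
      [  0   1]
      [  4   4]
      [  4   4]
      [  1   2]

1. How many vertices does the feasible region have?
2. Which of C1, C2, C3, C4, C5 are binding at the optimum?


1. 5
2. C5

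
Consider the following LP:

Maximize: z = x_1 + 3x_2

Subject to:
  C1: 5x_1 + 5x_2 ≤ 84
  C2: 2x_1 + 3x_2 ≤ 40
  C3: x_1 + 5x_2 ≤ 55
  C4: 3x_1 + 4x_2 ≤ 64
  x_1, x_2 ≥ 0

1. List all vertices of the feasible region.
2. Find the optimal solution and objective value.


1. (0, 0), (16.8, 0), (10.4, 6.4), (5, 10), (0, 11)
2. x_1 = 5, x_2 = 10, z = 35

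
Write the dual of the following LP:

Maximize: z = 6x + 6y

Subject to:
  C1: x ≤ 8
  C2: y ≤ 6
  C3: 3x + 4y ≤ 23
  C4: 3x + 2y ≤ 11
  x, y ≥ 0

Primal max cᵀx s.t. Ax ≤ b, x ≥ 0  →  Dual min bᵀy s.t. Aᵀy ≥ c, y ≥ 0.

Minimize: z = 8y1 + 6y2 + 23y3 + 11y4

Subject to:
  y1 + 3y3 + 3y4 ≥ 6
  y2 + 4y3 + 2y4 ≥ 6
  y1, y2, y3, y4 ≥ 0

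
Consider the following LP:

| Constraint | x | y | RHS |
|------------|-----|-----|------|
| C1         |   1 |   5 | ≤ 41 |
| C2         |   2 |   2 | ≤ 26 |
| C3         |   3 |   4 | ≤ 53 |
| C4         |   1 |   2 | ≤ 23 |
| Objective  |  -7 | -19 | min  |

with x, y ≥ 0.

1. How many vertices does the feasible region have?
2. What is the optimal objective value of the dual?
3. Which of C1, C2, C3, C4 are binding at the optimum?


1. 4
2. -175
3. C1, C2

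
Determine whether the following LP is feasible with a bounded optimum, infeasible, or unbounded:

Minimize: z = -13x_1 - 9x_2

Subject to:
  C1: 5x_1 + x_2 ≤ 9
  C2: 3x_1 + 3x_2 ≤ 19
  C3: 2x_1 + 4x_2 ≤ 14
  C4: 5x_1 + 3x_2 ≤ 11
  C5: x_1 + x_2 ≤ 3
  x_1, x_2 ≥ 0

Feasible with a bounded optimal solution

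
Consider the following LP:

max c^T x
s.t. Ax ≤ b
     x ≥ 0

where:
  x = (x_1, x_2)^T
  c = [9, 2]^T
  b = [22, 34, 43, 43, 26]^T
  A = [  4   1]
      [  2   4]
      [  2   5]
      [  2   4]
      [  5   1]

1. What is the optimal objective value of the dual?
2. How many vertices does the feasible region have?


1. 48
2. 5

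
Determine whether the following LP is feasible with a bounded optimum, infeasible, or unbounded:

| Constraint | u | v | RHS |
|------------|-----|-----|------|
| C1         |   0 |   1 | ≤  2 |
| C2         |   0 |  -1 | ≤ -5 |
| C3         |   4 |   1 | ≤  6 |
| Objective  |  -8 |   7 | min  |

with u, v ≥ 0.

Infeasible (no feasible solution exists)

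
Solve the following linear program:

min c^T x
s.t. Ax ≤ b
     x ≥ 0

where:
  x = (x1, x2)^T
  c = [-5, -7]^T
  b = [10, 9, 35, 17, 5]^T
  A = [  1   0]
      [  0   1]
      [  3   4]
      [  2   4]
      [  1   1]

Evaluate the objective at each vertex of the feasible region:
  z(0, 0) = 0
  z(5, 0) = -25
  z(1.5, 3.5) = -32  ←
  z(0, 4.25) = -29.75
The minimum is at x1 = 1.5, x2 = 3.5.

x1 = 1.5, x2 = 3.5, z = -32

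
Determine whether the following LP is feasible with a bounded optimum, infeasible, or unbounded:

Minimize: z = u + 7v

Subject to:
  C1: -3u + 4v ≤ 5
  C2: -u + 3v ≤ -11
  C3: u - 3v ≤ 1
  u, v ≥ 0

Infeasible (no feasible solution exists)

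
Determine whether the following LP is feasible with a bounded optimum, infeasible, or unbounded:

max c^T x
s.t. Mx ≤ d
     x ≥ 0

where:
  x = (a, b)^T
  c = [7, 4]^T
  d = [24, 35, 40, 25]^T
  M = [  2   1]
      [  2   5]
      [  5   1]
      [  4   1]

Feasible with a bounded optimal solution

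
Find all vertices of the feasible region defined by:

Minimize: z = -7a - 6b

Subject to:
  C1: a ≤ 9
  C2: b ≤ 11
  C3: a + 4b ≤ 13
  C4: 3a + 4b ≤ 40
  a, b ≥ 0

(0, 0), (9, 0), (9, 1), (0, 3.25)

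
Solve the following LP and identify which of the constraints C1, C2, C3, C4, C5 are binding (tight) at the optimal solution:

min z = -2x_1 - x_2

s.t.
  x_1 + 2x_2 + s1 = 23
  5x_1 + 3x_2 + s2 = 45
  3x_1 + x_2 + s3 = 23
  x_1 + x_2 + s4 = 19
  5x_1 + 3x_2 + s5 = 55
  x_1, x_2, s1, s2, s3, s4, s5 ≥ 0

At x_1 = 6, x_2 = 5, compute slack b - a·x for each constraint:
  C1: 23 − 16 = 7  (slack)
  C2: 45 − 45 = 0  (binding)
  C3: 23 − 23 = 0  (binding)
  C4: 19 − 11 = 8  (slack)
  C5: 55 − 45 = 10  (slack)

Optimal: x_1 = 6, x_2 = 5
Binding: C2, C3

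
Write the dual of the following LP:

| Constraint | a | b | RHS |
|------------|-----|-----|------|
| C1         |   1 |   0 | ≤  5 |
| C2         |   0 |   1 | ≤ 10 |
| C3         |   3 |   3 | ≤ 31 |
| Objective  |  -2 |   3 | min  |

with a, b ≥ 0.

Primal min cᵀx s.t. Ax ≤ b, x ≥ 0  →  Dual max −bᵀy s.t. Aᵀy ≥ −c, y ≥ 0.

Maximize: z = -5y1 - 10y2 - 31y3

Subject to:
  y1 + 3y3 ≥ 2
  y2 + 3y3 ≥ -3
  y1, y2, y3 ≥ 0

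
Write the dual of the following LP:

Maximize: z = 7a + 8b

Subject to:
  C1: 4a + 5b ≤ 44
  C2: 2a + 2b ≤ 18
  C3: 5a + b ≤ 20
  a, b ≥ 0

Primal max cᵀx s.t. Ax ≤ b, x ≥ 0  →  Dual min bᵀy s.t. Aᵀy ≥ c, y ≥ 0.

Minimize: z = 44y1 + 18y2 + 20y3

Subject to:
  4y1 + 2y2 + 5y3 ≥ 7
  5y1 + 2y2 + y3 ≥ 8
  y1, y2, y3 ≥ 0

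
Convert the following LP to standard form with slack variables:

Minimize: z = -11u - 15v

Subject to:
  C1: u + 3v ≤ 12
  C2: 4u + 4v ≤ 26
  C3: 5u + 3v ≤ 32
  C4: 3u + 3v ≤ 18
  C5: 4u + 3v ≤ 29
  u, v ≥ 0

min z = -11u - 15v

s.t.
  u + 3v + s1 = 12
  4u + 4v + s2 = 26
  5u + 3v + s3 = 32
  3u + 3v + s4 = 18
  4u + 3v + s5 = 29
  u, v, s1, s2, s3, s4, s5 ≥ 0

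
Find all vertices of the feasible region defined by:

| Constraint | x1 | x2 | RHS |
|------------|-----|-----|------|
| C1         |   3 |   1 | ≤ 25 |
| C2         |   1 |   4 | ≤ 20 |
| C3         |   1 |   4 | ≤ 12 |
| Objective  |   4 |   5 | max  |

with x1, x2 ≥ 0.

(0, 0), (8.333, 0), (8, 1), (0, 3)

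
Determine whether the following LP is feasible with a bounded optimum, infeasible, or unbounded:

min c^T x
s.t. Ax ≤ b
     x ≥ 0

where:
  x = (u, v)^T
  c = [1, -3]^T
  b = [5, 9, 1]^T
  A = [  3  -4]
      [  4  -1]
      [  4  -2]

Unbounded (objective can decrease without bound)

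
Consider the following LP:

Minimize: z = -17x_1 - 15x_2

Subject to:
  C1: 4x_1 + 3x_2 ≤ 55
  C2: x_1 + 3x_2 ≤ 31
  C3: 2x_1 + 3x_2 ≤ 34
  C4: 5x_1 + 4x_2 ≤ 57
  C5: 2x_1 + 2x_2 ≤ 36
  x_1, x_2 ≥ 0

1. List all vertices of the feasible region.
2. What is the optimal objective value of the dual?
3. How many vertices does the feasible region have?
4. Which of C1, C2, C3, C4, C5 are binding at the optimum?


1. (0, 0), (11.4, 0), (5, 8), (3, 9.333), (0, 10.33)
2. -205
3. 5
4. C3, C4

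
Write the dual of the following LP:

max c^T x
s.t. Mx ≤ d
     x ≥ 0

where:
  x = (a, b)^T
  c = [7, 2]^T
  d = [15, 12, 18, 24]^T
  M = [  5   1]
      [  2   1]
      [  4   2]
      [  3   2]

Primal max cᵀx s.t. Ax ≤ b, x ≥ 0  →  Dual min bᵀy s.t. Aᵀy ≥ c, y ≥ 0.

Minimize: z = 15y1 + 12y2 + 18y3 + 24y4

Subject to:
  5y1 + 2y2 + 4y3 + 3y4 ≥ 7
  y1 + y2 + 2y3 + 2y4 ≥ 2
  y1, y2, y3, y4 ≥ 0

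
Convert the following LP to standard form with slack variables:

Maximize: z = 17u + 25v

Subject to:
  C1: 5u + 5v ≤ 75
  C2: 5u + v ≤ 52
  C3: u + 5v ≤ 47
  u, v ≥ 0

max z = 17u + 25v

s.t.
  5u + 5v + s1 = 75
  5u + v + s2 = 52
  u + 5v + s3 = 47
  u, v, s1, s2, s3 ≥ 0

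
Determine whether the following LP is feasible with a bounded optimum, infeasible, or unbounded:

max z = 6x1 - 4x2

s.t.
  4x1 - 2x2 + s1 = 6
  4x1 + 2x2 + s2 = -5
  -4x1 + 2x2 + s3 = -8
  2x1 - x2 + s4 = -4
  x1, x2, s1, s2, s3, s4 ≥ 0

Infeasible (no feasible solution exists)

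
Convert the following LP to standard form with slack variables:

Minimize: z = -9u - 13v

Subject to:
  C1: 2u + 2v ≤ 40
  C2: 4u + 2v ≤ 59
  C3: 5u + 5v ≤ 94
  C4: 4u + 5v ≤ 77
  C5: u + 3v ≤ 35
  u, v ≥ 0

min z = -9u - 13v

s.t.
  2u + 2v + s1 = 40
  4u + 2v + s2 = 59
  5u + 5v + s3 = 94
  4u + 5v + s4 = 77
  u + 3v + s5 = 35
  u, v, s1, s2, s3, s4, s5 ≥ 0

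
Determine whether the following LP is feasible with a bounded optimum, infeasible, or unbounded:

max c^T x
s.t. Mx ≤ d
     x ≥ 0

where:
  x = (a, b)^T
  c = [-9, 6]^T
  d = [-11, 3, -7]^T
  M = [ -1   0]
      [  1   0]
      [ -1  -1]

Infeasible (no feasible solution exists)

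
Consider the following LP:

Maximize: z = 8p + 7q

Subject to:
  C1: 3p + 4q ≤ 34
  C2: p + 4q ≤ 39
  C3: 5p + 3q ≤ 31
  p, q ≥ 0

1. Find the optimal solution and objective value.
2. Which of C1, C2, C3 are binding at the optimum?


1. p = 2, q = 7, z = 65
2. C1, C3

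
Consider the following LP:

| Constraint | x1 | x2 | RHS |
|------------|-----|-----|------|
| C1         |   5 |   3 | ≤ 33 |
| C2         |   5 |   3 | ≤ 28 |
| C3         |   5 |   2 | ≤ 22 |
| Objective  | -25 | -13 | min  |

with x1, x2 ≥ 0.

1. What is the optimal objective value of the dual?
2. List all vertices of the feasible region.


1. -128
2. (0, 0), (4.4, 0), (2, 6), (0, 9.333)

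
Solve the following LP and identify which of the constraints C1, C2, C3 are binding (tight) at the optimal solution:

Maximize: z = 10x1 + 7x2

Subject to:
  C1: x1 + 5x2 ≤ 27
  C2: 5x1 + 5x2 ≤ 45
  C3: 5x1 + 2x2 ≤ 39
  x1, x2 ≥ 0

At x1 = 7, x2 = 2, compute slack b - a·x for each constraint:
  C1: 27 − 17 = 10  (slack)
  C2: 45 − 45 = 0  (binding)
  C3: 39 − 39 = 0  (binding)

Optimal: x1 = 7, x2 = 2
Binding: C2, C3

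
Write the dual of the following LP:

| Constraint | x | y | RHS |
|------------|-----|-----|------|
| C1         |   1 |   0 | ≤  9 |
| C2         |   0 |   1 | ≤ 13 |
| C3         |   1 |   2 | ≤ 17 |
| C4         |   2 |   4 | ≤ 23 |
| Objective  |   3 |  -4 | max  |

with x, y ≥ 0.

Primal max cᵀx s.t. Ax ≤ b, x ≥ 0  →  Dual min bᵀy s.t. Aᵀy ≥ c, y ≥ 0.

Minimize: z = 9y1 + 13y2 + 17y3 + 23y4

Subject to:
  y1 + y3 + 2y4 ≥ 3
  y2 + 2y3 + 4y4 ≥ -4
  y1, y2, y3, y4 ≥ 0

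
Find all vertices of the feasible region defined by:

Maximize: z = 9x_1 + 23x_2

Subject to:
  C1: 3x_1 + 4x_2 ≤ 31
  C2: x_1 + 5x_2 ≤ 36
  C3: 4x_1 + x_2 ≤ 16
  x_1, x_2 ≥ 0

(0, 0), (4, 0), (2.538, 5.846), (1, 7), (0, 7.2)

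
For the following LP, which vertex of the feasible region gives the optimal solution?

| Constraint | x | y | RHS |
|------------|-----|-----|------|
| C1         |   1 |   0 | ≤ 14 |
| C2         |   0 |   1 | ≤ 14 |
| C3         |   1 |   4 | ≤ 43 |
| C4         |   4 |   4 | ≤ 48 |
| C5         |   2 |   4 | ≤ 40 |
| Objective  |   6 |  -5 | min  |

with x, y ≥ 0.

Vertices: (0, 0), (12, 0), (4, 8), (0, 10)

Evaluate the objective at each vertex of the feasible region:
  z(0, 0) = 0
  z(12, 0) = 72
  z(4, 8) = -16
  z(0, 10) = -50  ←
The minimum is at x = 0, y = 10.

(0, 10)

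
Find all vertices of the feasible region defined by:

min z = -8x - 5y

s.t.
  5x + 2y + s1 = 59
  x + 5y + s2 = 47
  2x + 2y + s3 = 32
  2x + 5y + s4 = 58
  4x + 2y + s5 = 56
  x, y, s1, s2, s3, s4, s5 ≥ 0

(0, 0), (11.8, 0), (9, 7), (8.25, 7.75), (0, 9.4)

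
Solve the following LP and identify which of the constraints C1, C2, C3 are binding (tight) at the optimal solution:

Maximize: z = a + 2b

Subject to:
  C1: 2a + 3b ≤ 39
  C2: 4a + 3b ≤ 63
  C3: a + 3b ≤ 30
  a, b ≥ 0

At a = 9, b = 7, compute slack b - a·x for each constraint:
  C1: 39 − 39 = 0  (binding)
  C2: 63 − 57 = 6  (slack)
  C3: 30 − 30 = 0  (binding)

Optimal: a = 9, b = 7
Binding: C1, C3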